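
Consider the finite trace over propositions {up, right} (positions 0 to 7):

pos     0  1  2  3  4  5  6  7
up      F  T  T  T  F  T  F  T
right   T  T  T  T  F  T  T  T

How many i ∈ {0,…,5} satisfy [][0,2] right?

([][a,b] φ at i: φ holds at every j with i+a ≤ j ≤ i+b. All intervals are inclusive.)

3

Evaluate at each i in [0,5]:
  i=0: ✓ (all of [0,2])
  i=1: ✓ (all of [1,3])
  i=2: ✗ (fails at j=4)
  i=3: ✗ (fails at j=4)
  i=4: ✗ (fails at j=4)
  i=5: ✓ (all of [5,7])
Positions where it holds: {0, 1, 5} → 3.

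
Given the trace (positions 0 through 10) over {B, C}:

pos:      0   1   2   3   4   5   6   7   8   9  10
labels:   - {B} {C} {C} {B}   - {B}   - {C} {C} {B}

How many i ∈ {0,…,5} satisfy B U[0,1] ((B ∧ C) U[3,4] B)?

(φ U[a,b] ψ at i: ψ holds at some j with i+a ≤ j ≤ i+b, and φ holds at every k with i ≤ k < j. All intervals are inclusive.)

Evaluate at each i in [0,5]:
  i=0: ✗ (no rhs in [0,1])
  i=1: ✗ (no rhs in [1,2])
  i=2: ✗ (no rhs in [2,3])
  i=3: ✗ (no rhs in [3,4])
  i=4: ✗ (no rhs in [4,5])
  i=5: ✗ (no rhs in [5,6])
Positions where it holds: {} → 0.

0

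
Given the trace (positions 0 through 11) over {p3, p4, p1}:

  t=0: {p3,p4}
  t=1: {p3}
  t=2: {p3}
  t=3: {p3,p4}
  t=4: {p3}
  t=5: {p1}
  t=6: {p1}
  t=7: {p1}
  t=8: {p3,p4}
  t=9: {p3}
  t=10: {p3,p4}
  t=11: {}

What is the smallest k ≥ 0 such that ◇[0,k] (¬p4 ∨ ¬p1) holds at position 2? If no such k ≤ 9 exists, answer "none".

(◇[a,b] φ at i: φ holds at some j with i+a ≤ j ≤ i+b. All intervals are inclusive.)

Scan j = 2,3,… for (¬p4 ∨ ¬p1):
  j=2: holds
First hit at j=2, so smallest k = 2-2 = 0.

0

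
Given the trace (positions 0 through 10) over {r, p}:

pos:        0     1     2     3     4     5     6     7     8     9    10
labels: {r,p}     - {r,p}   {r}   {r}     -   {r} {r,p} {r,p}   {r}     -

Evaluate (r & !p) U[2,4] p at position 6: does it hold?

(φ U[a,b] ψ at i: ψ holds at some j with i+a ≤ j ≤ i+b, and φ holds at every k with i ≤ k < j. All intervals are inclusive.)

Need some j in [8,10] with p, and (r & !p) at every k in [6,j-1].
  j=8: p holds, but (r & !p) fails at k=7 → not this j.
  j=9: p false.
  j=10: p false.
No j in the window works → until fails.

No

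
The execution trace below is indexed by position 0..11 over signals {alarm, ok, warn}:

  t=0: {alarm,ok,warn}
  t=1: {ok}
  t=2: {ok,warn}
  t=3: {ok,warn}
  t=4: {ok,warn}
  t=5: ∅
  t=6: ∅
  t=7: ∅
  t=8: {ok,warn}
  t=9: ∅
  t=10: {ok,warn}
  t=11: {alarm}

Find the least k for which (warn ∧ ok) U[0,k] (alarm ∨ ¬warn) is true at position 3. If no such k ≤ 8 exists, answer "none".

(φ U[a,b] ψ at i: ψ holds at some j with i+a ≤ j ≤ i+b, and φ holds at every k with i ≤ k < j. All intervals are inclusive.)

2

Need earliest j ≥ 3 with (alarm ∨ ¬warn), and (warn ∧ ok) at every k in [3,j-1].
  j=3: rhs fails.
  j=4: rhs fails.
  j=5: rhs holds; lhs holds on [3,4]. k = 2.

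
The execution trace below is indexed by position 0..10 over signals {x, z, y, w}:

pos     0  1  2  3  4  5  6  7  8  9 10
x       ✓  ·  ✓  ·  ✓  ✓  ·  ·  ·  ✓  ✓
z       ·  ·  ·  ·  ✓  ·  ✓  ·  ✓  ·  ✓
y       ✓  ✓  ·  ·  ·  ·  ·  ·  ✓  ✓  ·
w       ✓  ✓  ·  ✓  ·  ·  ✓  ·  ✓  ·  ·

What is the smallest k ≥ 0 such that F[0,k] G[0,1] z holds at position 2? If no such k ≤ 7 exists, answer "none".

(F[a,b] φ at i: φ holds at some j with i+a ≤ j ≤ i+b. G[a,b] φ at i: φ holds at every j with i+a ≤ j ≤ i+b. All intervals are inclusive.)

none

Scan j = 2,3,… for G[0,1] z:
  j=2: fails
  j=3: fails
  j=4: fails
  j=5: fails
  j=6: fails
  j=7: fails
  j=8: fails
  j=9: fails
No j in [2,9] satisfies it → none.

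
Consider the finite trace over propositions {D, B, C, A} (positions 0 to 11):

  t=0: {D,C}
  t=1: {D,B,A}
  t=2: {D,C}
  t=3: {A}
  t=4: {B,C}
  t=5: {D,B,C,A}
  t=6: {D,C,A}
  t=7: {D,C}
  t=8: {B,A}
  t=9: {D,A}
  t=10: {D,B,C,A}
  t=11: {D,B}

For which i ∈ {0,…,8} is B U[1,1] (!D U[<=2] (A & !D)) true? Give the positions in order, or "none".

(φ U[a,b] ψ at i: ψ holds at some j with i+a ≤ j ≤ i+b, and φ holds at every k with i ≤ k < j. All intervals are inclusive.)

Evaluate at each i in [0,8]:
  i=0: ✗ (no rhs in [1,1])
  i=1: ✗ (no rhs in [2,2])
  i=2: ✗ (lhs fails at k=2 before rhs at j=3)
  i=3: ✗ (no rhs in [4,4])
  i=4: ✗ (no rhs in [5,5])
  i=5: ✗ (no rhs in [6,6])
  i=6: ✗ (no rhs in [7,7])
  i=7: ✗ (lhs fails at k=7 before rhs at j=8)
  i=8: ✗ (no rhs in [9,9])

none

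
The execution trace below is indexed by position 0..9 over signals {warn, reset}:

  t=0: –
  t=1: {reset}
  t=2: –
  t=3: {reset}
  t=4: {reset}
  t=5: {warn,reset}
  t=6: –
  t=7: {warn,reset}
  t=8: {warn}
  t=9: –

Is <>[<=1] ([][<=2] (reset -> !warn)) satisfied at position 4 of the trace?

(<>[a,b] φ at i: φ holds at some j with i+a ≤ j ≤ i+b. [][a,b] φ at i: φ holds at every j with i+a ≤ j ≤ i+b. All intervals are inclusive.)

Does not hold

Check [][<=2] (reset -> !warn) at each j in [4,5]:
  j=4: fails at 5
  j=5: fails at 5
No position in the window satisfies it → formula fails.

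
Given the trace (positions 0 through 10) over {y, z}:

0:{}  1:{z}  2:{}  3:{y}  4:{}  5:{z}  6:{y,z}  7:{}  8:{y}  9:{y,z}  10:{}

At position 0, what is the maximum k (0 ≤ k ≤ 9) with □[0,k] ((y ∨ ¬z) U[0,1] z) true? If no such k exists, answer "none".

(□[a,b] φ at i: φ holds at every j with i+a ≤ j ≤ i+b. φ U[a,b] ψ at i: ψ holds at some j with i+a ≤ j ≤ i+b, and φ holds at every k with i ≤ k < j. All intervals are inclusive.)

1

((y ∨ ¬z) U[0,1] z) must hold from j=0 onward; find where it first fails.
  j=0: holds
  j=1: holds
  j=2: fails
Holds on [0,1], so largest k = 1.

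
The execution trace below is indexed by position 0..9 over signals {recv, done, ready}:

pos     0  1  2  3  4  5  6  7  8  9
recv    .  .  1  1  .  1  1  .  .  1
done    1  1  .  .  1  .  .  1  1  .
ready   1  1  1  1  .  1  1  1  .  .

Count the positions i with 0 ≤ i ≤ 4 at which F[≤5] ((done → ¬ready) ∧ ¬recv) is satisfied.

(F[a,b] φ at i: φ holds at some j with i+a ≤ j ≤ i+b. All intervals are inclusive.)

5

Evaluate at each i in [0,4]:
  i=0: ✓ (witness j=4)
  i=1: ✓ (witness j=4)
  i=2: ✓ (witness j=4)
  i=3: ✓ (witness j=4)
  i=4: ✓ (witness j=4)
Positions where it holds: {0, 1, 2, 3, 4} → 5.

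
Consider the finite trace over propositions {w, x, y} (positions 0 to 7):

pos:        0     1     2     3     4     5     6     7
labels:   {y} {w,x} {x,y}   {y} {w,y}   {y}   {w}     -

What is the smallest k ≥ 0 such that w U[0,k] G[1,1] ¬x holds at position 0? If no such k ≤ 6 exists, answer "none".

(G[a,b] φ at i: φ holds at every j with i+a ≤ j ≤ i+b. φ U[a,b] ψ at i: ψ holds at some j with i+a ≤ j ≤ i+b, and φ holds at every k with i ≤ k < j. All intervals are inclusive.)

Need earliest j ≥ 0 with G[1,1] ¬x, and w at every k in [0,j-1].
  j=0: rhs fails.
  j=1: rhs fails.
  j=2: rhs holds but lhs fails at k=0.
  j=3: rhs holds but lhs fails at k=0.
  j=4: rhs holds but lhs fails at k=0.
  j=5: rhs holds but lhs fails at k=0.
  j=6: rhs holds but lhs fails at k=0.
No witness within the range → none.

none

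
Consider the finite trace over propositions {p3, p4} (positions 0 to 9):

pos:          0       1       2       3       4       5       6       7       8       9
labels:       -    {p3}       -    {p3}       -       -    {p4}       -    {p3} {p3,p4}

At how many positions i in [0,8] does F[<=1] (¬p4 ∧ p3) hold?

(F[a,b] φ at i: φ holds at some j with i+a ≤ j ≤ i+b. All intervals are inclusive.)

6

Evaluate at each i in [0,8]:
  i=0: ✓ (witness j=1)
  i=1: ✓ (witness j=1)
  i=2: ✓ (witness j=3)
  i=3: ✓ (witness j=3)
  i=4: ✗ (none in [4,5])
  i=5: ✗ (none in [5,6])
  i=6: ✗ (none in [6,7])
  i=7: ✓ (witness j=8)
  i=8: ✓ (witness j=8)
Positions where it holds: {0, 1, 2, 3, 7, 8} → 6.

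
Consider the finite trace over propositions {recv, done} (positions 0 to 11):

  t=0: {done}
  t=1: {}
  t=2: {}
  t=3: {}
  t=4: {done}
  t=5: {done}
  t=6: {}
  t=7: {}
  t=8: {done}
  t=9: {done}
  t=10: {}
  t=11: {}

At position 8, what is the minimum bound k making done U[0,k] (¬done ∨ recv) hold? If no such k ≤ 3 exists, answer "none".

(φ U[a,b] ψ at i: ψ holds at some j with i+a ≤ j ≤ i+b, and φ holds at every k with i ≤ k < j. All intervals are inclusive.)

Need earliest j ≥ 8 with (¬done ∨ recv), and done at every k in [8,j-1].
  j=8: rhs fails.
  j=9: rhs fails.
  j=10: rhs holds; lhs holds on [8,9]. k = 2.

2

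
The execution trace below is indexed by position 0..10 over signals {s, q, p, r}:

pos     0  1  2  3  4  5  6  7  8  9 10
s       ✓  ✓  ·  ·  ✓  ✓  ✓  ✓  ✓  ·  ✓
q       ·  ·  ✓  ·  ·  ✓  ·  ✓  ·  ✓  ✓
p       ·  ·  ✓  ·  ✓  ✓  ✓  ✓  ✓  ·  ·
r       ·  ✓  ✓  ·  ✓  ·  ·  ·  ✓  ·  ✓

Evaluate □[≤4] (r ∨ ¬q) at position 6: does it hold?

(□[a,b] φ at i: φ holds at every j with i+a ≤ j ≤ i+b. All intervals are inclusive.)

Check (r ∨ ¬q) at every j in [6,10]:
  j=6: true
  j=7: false
  j=8: true
  j=9: false
  j=10: true
Fails at j=7 → formula fails.

False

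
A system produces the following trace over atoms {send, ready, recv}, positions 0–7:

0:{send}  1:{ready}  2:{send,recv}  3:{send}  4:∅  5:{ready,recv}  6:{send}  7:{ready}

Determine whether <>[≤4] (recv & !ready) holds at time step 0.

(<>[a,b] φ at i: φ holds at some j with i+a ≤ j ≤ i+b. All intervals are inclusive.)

Yes

Check (recv & !ready) at each j in [0,4]:
  j=0: false
  j=1: false
  j=2: true
  j=3: false
  j=4: false
Found at j=2 → formula holds.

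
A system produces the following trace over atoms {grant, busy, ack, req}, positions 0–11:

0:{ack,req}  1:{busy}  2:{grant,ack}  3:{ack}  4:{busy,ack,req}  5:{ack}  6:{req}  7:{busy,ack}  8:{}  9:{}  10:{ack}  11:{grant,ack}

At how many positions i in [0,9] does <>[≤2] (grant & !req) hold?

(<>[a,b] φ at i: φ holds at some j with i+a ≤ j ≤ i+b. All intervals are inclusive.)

4

Evaluate at each i in [0,9]:
  i=0: ✓ (witness j=2)
  i=1: ✓ (witness j=2)
  i=2: ✓ (witness j=2)
  i=3: ✗ (none in [3,5])
  i=4: ✗ (none in [4,6])
  i=5: ✗ (none in [5,7])
  i=6: ✗ (none in [6,8])
  i=7: ✗ (none in [7,9])
  i=8: ✗ (none in [8,10])
  i=9: ✓ (witness j=11)
Positions where it holds: {0, 1, 2, 9} → 4.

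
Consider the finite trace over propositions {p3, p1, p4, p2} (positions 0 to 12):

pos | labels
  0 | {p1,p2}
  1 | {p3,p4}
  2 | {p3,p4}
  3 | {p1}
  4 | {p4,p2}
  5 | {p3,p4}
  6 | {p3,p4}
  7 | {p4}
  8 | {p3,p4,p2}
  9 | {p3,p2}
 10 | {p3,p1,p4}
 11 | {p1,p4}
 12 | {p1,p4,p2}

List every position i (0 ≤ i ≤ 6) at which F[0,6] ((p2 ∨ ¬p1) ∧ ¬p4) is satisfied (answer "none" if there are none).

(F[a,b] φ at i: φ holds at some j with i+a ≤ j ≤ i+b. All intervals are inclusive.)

0, 3, 4, 5, 6

Evaluate at each i in [0,6]:
  i=0: ✓ (witness j=0)
  i=1: ✗ (none in [1,7])
  i=2: ✗ (none in [2,8])
  i=3: ✓ (witness j=9)
  i=4: ✓ (witness j=9)
  i=5: ✓ (witness j=9)
  i=6: ✓ (witness j=9)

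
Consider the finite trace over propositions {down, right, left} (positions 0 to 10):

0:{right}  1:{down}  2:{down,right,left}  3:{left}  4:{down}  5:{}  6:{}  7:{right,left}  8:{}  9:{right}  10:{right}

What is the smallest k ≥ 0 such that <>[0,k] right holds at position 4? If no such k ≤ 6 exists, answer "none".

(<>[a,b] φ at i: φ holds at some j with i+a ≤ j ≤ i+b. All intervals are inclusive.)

Scan j = 4,5,… for right:
  j=4: fails
  j=5: fails
  j=6: fails
  j=7: holds
First hit at j=7, so smallest k = 7-4 = 3.

3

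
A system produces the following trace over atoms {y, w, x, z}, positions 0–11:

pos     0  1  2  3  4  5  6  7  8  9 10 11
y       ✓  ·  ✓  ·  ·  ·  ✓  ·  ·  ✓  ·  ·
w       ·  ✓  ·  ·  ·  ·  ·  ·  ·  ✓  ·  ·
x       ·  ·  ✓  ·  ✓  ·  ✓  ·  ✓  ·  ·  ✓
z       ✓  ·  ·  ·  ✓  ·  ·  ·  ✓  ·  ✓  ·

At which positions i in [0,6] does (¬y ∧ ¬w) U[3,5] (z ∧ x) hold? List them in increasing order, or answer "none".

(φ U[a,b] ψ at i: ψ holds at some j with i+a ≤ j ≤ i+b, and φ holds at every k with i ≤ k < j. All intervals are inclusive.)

Evaluate at each i in [0,6]:
  i=0: ✗ (lhs fails at k=0 before rhs at j=4)
  i=1: ✗ (lhs fails at k=1 before rhs at j=4)
  i=2: ✗ (no rhs in [5,7])
  i=3: ✗ (lhs fails at k=6 before rhs at j=8)
  i=4: ✗ (lhs fails at k=6 before rhs at j=8)
  i=5: ✗ (lhs fails at k=6 before rhs at j=8)
  i=6: ✗ (no rhs in [9,11])

none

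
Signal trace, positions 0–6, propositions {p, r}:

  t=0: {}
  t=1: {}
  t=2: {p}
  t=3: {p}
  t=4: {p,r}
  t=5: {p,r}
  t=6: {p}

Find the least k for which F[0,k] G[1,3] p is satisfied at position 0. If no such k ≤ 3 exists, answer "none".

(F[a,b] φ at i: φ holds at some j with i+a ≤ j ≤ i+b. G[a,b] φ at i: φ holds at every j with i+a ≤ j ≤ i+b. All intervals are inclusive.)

1

Scan j = 0,1,… for G[1,3] p:
  j=0: fails
  j=1: holds
First hit at j=1, so smallest k = 1-0 = 1.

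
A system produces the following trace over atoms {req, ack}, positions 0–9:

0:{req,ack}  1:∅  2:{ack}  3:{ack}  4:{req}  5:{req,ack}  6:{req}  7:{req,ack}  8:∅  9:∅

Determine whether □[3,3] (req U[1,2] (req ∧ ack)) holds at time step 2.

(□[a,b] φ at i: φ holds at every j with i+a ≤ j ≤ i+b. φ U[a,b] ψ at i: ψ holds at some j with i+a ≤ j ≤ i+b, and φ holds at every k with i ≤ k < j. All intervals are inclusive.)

Check (req U[1,2] (req ∧ ack)) at every j in [5,5]:
  j=5: holds
All positions satisfy it → formula holds.

Yes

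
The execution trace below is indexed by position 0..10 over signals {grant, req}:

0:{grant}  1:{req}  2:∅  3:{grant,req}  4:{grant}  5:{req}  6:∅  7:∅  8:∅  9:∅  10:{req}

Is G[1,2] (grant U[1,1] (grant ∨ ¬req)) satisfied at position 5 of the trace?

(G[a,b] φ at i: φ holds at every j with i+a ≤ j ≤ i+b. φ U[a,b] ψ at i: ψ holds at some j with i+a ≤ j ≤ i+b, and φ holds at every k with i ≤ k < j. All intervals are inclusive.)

No

Check (grant U[1,1] (grant ∨ ¬req)) at every j in [6,7]:
  j=6: fails
  j=7: fails
Fails at j=6 → formula fails.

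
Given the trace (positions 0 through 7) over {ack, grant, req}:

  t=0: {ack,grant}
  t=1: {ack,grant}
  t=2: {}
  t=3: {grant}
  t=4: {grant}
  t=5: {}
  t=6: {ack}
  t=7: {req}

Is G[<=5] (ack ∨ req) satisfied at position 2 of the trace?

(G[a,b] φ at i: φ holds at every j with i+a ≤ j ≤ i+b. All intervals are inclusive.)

No

Check (ack ∨ req) at every j in [2,7]:
  j=2: false
  j=3: false
  j=4: false
  j=5: false
  j=6: true
  j=7: true
Fails at j=2 → formula fails.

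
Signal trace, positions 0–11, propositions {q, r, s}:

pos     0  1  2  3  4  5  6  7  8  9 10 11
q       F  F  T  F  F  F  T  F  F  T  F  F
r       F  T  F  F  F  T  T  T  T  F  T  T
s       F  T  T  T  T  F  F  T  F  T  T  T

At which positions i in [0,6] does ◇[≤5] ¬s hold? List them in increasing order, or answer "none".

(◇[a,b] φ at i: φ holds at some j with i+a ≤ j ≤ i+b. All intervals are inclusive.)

0, 1, 2, 3, 4, 5, 6

Evaluate at each i in [0,6]:
  i=0: ✓ (witness j=0)
  i=1: ✓ (witness j=5)
  i=2: ✓ (witness j=5)
  i=3: ✓ (witness j=5)
  i=4: ✓ (witness j=5)
  i=5: ✓ (witness j=5)
  i=6: ✓ (witness j=6)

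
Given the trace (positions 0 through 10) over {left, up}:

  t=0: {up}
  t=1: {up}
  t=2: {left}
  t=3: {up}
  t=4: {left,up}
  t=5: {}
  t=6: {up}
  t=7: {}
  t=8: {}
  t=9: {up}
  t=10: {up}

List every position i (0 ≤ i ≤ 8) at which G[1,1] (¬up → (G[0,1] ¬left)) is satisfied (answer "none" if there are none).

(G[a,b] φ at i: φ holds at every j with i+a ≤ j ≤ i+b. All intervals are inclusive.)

Evaluate at each i in [0,8]:
  i=0: ✓ (all of [1,1])
  i=1: ✗ (fails at j=2)
  i=2: ✓ (all of [3,3])
  i=3: ✓ (all of [4,4])
  i=4: ✓ (all of [5,5])
  i=5: ✓ (all of [6,6])
  i=6: ✓ (all of [7,7])
  i=7: ✓ (all of [8,8])
  i=8: ✓ (all of [9,9])

0, 2, 3, 4, 5, 6, 7, 8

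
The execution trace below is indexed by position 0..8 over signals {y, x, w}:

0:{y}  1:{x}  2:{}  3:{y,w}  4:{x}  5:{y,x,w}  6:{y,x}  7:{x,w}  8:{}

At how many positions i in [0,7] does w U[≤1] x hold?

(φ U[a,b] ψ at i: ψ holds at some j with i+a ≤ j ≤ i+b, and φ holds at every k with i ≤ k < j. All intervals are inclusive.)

Evaluate at each i in [0,7]:
  i=0: ✗ (lhs fails at k=0 before rhs at j=1)
  i=1: ✓ (rhs at j=1)
  i=2: ✗ (no rhs in [2,3])
  i=3: ✓ (rhs at j=4; lhs holds on [3,3])
  i=4: ✓ (rhs at j=4)
  i=5: ✓ (rhs at j=5)
  i=6: ✓ (rhs at j=6)
  i=7: ✓ (rhs at j=7)
Positions where it holds: {1, 3, 4, 5, 6, 7} → 6.

6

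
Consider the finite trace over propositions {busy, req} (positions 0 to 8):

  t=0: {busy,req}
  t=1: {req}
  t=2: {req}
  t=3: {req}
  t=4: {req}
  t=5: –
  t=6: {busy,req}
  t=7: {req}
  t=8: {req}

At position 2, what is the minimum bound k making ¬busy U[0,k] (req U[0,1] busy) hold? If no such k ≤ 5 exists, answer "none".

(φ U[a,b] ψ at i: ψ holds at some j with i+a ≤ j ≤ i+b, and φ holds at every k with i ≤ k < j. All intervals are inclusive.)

Need earliest j ≥ 2 with (req U[0,1] busy), and ¬busy at every k in [2,j-1].
  j=2: rhs fails.
  j=3: rhs fails.
  j=4: rhs fails.
  j=5: rhs fails.
  j=6: rhs holds; lhs holds on [2,5]. k = 4.

4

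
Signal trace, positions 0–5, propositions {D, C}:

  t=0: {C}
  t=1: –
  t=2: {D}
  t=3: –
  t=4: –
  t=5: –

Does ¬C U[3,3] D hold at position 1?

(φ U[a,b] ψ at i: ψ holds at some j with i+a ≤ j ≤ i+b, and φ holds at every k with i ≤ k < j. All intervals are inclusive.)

False

Need some j in [4,4] with D, and ¬C at every k in [1,j-1].
  j=4: D false.
No j in the window works → until fails.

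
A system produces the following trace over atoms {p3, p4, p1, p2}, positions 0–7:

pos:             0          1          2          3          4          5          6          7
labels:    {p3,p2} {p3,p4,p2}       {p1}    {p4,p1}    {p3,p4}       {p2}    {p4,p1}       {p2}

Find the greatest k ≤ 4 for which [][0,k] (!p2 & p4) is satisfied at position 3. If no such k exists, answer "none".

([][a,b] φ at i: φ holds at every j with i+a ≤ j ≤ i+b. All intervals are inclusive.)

1

(!p2 & p4) must hold from j=3 onward; find where it first fails.
  j=3: holds
  j=4: holds
  j=5: fails
Holds on [3,4], so largest k = 1.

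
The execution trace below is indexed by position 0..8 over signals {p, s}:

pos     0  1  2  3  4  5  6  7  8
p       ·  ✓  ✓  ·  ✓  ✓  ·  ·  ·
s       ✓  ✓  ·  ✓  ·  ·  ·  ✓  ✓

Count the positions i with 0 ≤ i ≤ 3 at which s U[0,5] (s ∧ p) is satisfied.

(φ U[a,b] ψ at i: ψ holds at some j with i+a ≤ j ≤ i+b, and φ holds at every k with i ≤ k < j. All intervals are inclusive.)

2

Evaluate at each i in [0,3]:
  i=0: ✓ (rhs at j=1; lhs holds on [0,0])
  i=1: ✓ (rhs at j=1)
  i=2: ✗ (no rhs in [2,7])
  i=3: ✗ (no rhs in [3,8])
Positions where it holds: {0, 1} → 2.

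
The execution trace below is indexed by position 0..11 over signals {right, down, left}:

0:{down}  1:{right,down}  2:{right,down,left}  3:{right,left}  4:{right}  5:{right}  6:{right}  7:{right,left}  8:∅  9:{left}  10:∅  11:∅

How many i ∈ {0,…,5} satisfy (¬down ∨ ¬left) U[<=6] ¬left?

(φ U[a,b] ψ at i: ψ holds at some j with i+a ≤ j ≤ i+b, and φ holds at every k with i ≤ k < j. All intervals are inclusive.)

5

Evaluate at each i in [0,5]:
  i=0: ✓ (rhs at j=0)
  i=1: ✓ (rhs at j=1)
  i=2: ✗ (lhs fails at k=2 before rhs at j=4)
  i=3: ✓ (rhs at j=4; lhs holds on [3,3])
  i=4: ✓ (rhs at j=4)
  i=5: ✓ (rhs at j=5)
Positions where it holds: {0, 1, 3, 4, 5} → 5.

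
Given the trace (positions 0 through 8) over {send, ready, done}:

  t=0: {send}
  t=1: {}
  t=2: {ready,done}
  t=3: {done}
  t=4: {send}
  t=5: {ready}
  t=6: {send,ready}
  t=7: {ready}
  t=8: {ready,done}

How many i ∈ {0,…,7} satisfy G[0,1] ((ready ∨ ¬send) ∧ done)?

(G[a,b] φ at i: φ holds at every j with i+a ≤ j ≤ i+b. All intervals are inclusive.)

1

Evaluate at each i in [0,7]:
  i=0: ✗ (fails at j=0)
  i=1: ✗ (fails at j=1)
  i=2: ✓ (all of [2,3])
  i=3: ✗ (fails at j=4)
  i=4: ✗ (fails at j=4)
  i=5: ✗ (fails at j=5)
  i=6: ✗ (fails at j=6)
  i=7: ✗ (fails at j=7)
Positions where it holds: {2} → 1.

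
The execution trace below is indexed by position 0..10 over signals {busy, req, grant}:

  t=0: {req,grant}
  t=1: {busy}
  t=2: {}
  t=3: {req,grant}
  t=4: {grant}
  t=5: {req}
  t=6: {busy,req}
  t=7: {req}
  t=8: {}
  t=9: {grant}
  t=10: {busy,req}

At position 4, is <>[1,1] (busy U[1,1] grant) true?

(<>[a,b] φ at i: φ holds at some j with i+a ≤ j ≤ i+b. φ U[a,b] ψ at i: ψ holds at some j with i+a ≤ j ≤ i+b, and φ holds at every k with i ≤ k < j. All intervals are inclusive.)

No

Check (busy U[1,1] grant) at each j in [5,5]:
  j=5: fails
No position in the window satisfies it → formula fails.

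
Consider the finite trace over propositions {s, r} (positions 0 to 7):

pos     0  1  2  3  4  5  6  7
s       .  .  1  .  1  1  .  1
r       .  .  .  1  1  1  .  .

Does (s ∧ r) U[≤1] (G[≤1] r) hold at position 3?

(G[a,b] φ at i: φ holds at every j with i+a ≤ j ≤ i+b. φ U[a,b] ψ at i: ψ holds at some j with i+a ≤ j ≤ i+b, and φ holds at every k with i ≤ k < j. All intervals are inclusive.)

Need some j in [3,4] with G[≤1] r, and (s ∧ r) at every k in [3,j-1].
  j=3: G[≤1] r holds; no prefix to check → satisfied.

Holds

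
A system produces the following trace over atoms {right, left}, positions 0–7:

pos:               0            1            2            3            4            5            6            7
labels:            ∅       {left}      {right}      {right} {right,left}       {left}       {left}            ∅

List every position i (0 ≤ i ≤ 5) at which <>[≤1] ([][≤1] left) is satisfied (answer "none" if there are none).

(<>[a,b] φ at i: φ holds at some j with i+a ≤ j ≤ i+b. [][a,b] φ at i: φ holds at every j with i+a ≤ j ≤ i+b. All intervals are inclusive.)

Evaluate at each i in [0,5]:
  i=0: ✗ (none in [0,1])
  i=1: ✗ (none in [1,2])
  i=2: ✗ (none in [2,3])
  i=3: ✓ (witness j=4)
  i=4: ✓ (witness j=4)
  i=5: ✓ (witness j=5)

3, 4, 5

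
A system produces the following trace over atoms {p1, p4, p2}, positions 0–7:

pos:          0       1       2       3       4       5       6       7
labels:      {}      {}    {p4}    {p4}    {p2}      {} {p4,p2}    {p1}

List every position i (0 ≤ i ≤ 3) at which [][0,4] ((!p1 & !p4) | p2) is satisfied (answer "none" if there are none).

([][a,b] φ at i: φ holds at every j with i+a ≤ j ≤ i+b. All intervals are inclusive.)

none

Evaluate at each i in [0,3]:
  i=0: ✗ (fails at j=2)
  i=1: ✗ (fails at j=2)
  i=2: ✗ (fails at j=2)
  i=3: ✗ (fails at j=3)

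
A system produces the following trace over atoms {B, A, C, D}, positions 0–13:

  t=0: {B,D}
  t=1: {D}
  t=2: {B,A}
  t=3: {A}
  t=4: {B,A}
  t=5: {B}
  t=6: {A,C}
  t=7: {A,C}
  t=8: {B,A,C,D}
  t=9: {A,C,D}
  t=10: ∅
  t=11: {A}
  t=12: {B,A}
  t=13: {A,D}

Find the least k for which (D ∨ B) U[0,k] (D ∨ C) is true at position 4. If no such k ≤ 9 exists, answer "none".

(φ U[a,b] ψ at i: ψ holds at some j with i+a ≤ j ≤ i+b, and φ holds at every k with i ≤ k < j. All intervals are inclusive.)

Need earliest j ≥ 4 with (D ∨ C), and (D ∨ B) at every k in [4,j-1].
  j=4: rhs fails.
  j=5: rhs fails.
  j=6: rhs holds; lhs holds on [4,5]. k = 2.

2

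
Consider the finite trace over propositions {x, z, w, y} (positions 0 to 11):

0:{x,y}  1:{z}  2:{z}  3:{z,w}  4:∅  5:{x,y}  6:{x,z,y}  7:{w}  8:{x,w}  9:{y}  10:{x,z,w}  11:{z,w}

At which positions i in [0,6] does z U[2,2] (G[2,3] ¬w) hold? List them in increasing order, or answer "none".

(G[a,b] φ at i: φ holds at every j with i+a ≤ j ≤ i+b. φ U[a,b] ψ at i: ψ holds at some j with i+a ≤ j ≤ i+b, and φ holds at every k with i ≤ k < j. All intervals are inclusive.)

1

Evaluate at each i in [0,6]:
  i=0: ✗ (lhs fails at k=0 before rhs at j=2)
  i=1: ✓ (rhs at j=3; lhs holds on [1,2])
  i=2: ✗ (no rhs in [4,4])
  i=3: ✗ (no rhs in [5,5])
  i=4: ✗ (no rhs in [6,6])
  i=5: ✗ (no rhs in [7,7])
  i=6: ✗ (no rhs in [8,8])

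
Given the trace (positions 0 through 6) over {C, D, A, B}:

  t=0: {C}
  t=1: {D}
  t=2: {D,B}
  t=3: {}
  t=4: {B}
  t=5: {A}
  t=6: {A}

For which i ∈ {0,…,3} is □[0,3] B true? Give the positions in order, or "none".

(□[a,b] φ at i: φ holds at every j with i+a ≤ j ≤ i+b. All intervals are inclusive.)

none

Evaluate at each i in [0,3]:
  i=0: ✗ (fails at j=0)
  i=1: ✗ (fails at j=1)
  i=2: ✗ (fails at j=3)
  i=3: ✗ (fails at j=3)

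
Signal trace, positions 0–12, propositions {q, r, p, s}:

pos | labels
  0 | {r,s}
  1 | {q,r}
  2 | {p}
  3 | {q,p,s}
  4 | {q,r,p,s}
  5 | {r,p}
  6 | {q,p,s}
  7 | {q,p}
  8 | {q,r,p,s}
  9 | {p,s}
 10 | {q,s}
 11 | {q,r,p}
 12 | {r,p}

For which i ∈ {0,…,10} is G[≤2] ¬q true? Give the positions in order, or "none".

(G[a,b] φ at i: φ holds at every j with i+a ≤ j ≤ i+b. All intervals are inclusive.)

none

Evaluate at each i in [0,10]:
  i=0: ✗ (fails at j=1)
  i=1: ✗ (fails at j=1)
  i=2: ✗ (fails at j=3)
  i=3: ✗ (fails at j=3)
  i=4: ✗ (fails at j=4)
  i=5: ✗ (fails at j=6)
  i=6: ✗ (fails at j=6)
  i=7: ✗ (fails at j=7)
  i=8: ✗ (fails at j=8)
  i=9: ✗ (fails at j=10)
  i=10: ✗ (fails at j=10)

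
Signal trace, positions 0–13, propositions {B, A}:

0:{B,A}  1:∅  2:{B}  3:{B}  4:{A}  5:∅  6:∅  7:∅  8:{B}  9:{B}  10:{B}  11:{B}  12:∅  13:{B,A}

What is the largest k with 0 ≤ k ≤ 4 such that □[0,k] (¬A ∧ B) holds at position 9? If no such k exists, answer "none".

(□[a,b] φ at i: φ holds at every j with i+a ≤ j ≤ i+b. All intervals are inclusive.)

2

(¬A ∧ B) must hold from j=9 onward; find where it first fails.
  j=9: holds
  j=10: holds
  j=11: holds
  j=12: fails
Holds on [9,11], so largest k = 2.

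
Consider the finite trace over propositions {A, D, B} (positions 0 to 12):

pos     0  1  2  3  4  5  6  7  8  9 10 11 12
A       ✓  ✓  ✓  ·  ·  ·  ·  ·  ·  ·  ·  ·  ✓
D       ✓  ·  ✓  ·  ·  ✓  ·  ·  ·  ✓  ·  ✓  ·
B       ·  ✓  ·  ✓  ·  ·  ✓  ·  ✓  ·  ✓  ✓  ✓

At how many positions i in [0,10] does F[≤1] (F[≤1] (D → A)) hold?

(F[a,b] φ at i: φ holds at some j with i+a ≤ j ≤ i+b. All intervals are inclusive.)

11

Evaluate at each i in [0,10]:
  i=0: ✓ (witness j=0)
  i=1: ✓ (witness j=1)
  i=2: ✓ (witness j=2)
  i=3: ✓ (witness j=3)
  i=4: ✓ (witness j=4)
  i=5: ✓ (witness j=5)
  i=6: ✓ (witness j=6)
  i=7: ✓ (witness j=7)
  i=8: ✓ (witness j=8)
  i=9: ✓ (witness j=9)
  i=10: ✓ (witness j=10)
Positions where it holds: {0, 1, 2, 3, 4, 5, 6, 7, 8, 9, 10} → 11.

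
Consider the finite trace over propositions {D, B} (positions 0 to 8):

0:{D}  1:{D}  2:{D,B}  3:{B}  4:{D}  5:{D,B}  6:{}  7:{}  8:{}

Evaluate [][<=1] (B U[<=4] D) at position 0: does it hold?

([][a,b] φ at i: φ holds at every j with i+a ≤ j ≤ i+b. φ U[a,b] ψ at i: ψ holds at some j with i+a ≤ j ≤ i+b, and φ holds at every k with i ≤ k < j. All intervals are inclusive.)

Check (B U[<=4] D) at every j in [0,1]:
  j=0: holds
  j=1: holds
All positions satisfy it → formula holds.

Yes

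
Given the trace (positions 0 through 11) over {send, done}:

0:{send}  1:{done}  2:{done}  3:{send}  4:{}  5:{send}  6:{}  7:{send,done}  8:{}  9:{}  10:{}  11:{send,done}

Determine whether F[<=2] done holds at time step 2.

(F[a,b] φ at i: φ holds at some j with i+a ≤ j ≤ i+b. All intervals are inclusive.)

Check done at each j in [2,4]:
  j=2: true
  j=3: false
  j=4: false
Found at j=2 → formula holds.

Holds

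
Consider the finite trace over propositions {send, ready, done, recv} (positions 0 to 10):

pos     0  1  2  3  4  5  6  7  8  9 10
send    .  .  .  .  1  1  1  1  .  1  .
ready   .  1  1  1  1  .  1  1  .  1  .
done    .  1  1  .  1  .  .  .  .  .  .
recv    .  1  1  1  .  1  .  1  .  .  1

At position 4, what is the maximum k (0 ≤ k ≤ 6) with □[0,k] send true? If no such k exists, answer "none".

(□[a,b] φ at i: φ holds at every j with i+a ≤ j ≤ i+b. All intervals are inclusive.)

3

send must hold from j=4 onward; find where it first fails.
  j=4: holds
  j=5: holds
  j=6: holds
  j=7: holds
  j=8: fails
Holds on [4,7], so largest k = 3.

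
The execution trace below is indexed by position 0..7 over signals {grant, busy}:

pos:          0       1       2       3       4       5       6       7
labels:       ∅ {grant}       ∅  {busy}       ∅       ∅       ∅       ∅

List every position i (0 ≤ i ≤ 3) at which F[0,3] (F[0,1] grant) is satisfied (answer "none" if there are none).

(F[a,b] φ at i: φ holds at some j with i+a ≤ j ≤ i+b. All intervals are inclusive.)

Evaluate at each i in [0,3]:
  i=0: ✓ (witness j=0)
  i=1: ✓ (witness j=1)
  i=2: ✗ (none in [2,5])
  i=3: ✗ (none in [3,6])

0, 1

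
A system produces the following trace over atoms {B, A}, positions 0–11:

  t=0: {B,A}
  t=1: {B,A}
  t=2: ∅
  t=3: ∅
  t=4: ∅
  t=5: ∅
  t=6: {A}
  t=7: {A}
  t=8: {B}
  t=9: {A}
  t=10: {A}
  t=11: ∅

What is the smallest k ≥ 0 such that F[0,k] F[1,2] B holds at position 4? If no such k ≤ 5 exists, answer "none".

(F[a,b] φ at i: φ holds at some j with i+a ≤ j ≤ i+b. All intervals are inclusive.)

Scan j = 4,5,… for F[1,2] B:
  j=4: fails
  j=5: fails
  j=6: holds
First hit at j=6, so smallest k = 6-4 = 2.

2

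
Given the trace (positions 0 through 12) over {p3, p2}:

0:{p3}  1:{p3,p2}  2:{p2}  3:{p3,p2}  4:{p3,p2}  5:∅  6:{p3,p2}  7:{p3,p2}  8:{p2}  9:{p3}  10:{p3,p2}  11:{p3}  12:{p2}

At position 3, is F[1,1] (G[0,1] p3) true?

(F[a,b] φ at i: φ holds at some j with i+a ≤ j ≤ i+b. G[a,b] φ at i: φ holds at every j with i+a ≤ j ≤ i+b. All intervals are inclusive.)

False

Check G[0,1] p3 at each j in [4,4]:
  j=4: fails at 5
No position in the window satisfies it → formula fails.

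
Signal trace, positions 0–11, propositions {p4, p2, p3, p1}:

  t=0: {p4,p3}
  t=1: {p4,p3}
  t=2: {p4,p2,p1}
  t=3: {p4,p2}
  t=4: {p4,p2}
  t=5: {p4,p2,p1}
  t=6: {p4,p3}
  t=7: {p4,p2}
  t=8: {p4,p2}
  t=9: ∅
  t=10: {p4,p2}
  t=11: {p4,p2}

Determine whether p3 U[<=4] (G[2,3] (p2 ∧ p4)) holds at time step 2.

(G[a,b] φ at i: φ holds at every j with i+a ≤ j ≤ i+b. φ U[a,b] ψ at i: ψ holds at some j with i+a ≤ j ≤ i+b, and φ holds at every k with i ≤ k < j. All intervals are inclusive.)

Holds

Need some j in [2,6] with G[2,3] (p2 ∧ p4), and p3 at every k in [2,j-1].
  j=2: G[2,3] (p2 ∧ p4) holds; no prefix to check → satisfied.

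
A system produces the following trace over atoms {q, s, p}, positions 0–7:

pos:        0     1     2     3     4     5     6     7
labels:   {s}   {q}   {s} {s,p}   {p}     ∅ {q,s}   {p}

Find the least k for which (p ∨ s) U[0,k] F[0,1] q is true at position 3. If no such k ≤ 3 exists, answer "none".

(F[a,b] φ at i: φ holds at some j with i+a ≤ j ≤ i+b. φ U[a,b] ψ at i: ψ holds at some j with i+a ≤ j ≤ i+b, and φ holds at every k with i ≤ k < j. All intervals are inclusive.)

2

Need earliest j ≥ 3 with F[0,1] q, and (p ∨ s) at every k in [3,j-1].
  j=3: rhs fails.
  j=4: rhs fails.
  j=5: rhs holds; lhs holds on [3,4]. k = 2.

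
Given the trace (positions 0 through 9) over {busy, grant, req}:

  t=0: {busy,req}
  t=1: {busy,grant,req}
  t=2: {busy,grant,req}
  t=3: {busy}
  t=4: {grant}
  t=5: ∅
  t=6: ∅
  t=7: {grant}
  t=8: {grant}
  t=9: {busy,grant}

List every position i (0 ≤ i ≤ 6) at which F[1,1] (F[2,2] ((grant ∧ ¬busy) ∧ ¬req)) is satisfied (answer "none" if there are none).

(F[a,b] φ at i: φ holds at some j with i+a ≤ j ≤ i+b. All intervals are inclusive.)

1, 4, 5

Evaluate at each i in [0,6]:
  i=0: ✗ (none in [1,1])
  i=1: ✓ (witness j=2)
  i=2: ✗ (none in [3,3])
  i=3: ✗ (none in [4,4])
  i=4: ✓ (witness j=5)
  i=5: ✓ (witness j=6)
  i=6: ✗ (none in [7,7])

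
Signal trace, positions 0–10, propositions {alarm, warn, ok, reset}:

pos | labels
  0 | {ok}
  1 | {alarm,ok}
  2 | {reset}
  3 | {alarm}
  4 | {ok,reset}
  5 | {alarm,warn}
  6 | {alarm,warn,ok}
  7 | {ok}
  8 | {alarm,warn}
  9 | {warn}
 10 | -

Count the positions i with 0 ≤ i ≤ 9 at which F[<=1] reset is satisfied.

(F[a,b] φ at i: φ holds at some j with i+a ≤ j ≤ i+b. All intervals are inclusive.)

4

Evaluate at each i in [0,9]:
  i=0: ✗ (none in [0,1])
  i=1: ✓ (witness j=2)
  i=2: ✓ (witness j=2)
  i=3: ✓ (witness j=4)
  i=4: ✓ (witness j=4)
  i=5: ✗ (none in [5,6])
  i=6: ✗ (none in [6,7])
  i=7: ✗ (none in [7,8])
  i=8: ✗ (none in [8,9])
  i=9: ✗ (none in [9,10])
Positions where it holds: {1, 2, 3, 4} → 4.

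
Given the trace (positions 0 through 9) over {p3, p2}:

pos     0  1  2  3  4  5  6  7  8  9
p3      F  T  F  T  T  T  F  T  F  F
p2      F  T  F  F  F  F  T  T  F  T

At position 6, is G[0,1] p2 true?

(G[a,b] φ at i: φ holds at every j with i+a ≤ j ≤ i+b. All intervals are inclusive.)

Check p2 at every j in [6,7]:
  j=6: true
  j=7: true
All positions satisfy it → formula holds.

Yes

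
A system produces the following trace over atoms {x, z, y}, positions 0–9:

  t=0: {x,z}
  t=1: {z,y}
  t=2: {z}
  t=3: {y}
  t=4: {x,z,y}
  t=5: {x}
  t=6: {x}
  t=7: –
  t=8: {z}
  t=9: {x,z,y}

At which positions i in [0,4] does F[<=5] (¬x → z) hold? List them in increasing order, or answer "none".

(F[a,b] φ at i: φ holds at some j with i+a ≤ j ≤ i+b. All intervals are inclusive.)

Evaluate at each i in [0,4]:
  i=0: ✓ (witness j=0)
  i=1: ✓ (witness j=1)
  i=2: ✓ (witness j=2)
  i=3: ✓ (witness j=4)
  i=4: ✓ (witness j=4)

0, 1, 2, 3, 4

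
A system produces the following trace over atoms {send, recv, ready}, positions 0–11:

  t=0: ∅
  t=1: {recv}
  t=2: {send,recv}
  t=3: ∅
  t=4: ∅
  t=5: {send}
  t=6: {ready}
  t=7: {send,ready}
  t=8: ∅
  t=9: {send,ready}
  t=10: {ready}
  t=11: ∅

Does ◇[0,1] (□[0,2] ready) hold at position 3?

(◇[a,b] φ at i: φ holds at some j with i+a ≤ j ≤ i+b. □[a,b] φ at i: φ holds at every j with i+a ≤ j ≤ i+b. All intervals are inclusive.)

No

Check □[0,2] ready at each j in [3,4]:
  j=3: fails at 3
  j=4: fails at 4
No position in the window satisfies it → formula fails.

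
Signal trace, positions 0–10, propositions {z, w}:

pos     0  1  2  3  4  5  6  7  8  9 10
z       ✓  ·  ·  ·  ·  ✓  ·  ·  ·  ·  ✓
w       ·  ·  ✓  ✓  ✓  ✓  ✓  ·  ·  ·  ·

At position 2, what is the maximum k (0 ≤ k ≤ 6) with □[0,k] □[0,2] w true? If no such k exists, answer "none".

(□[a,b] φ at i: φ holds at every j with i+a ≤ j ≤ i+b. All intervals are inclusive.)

□[0,2] w must hold from j=2 onward; find where it first fails.
  j=2: holds
  j=3: holds
  j=4: holds
  j=5: fails
Holds on [2,4], so largest k = 2.

2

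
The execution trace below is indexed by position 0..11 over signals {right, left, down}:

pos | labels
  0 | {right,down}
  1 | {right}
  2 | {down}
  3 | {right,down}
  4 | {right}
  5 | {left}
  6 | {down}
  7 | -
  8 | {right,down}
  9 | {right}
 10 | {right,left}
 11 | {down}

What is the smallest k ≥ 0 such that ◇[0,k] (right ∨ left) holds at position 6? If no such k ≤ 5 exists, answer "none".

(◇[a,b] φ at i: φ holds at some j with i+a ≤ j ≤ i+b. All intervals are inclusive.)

Scan j = 6,7,… for (right ∨ left):
  j=6: fails
  j=7: fails
  j=8: holds
First hit at j=8, so smallest k = 8-6 = 2.

2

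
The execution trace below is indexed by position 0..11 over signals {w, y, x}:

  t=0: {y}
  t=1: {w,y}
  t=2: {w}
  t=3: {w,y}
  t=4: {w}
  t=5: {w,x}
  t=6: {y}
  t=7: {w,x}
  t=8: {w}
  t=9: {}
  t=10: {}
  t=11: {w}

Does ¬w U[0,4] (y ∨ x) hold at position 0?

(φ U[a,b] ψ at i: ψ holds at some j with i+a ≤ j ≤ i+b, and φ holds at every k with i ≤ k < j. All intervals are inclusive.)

Need some j in [0,4] with (y ∨ x), and ¬w at every k in [0,j-1].
  j=0: (y ∨ x) holds; no prefix to check → satisfied.

Yes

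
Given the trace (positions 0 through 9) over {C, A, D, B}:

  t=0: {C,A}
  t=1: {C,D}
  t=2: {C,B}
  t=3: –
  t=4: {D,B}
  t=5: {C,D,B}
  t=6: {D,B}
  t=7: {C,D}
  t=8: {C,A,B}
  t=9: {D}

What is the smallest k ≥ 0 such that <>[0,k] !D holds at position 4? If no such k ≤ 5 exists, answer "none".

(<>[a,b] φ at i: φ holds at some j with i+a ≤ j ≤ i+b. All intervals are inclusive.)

Scan j = 4,5,… for !D:
  j=4: fails
  j=5: fails
  j=6: fails
  j=7: fails
  j=8: holds
First hit at j=8, so smallest k = 8-4 = 4.

4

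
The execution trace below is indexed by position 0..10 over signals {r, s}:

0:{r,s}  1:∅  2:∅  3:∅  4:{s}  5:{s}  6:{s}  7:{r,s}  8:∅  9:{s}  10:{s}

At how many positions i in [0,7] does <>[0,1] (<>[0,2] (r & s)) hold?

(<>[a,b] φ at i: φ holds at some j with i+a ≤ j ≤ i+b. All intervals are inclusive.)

5

Evaluate at each i in [0,7]:
  i=0: ✓ (witness j=0)
  i=1: ✗ (none in [1,2])
  i=2: ✗ (none in [2,3])
  i=3: ✗ (none in [3,4])
  i=4: ✓ (witness j=5)
  i=5: ✓ (witness j=5)
  i=6: ✓ (witness j=6)
  i=7: ✓ (witness j=7)
Positions where it holds: {0, 4, 5, 6, 7} → 5.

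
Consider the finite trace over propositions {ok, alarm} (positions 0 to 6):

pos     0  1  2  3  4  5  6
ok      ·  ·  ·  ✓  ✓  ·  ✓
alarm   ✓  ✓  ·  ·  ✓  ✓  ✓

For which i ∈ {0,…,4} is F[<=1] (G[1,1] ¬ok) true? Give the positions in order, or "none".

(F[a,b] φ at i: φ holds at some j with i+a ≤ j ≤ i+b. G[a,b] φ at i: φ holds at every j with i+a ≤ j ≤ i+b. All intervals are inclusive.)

Evaluate at each i in [0,4]:
  i=0: ✓ (witness j=0)
  i=1: ✓ (witness j=1)
  i=2: ✗ (none in [2,3])
  i=3: ✓ (witness j=4)
  i=4: ✓ (witness j=4)

0, 1, 3, 4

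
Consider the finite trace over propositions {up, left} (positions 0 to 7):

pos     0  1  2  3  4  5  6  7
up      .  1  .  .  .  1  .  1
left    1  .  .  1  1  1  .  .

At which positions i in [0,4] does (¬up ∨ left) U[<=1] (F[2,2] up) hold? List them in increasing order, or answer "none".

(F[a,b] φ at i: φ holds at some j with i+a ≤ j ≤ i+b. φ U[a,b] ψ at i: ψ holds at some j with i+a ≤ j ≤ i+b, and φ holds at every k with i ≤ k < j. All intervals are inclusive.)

Evaluate at each i in [0,4]:
  i=0: ✗ (no rhs in [0,1])
  i=1: ✗ (no rhs in [1,2])
  i=2: ✓ (rhs at j=3; lhs holds on [2,2])
  i=3: ✓ (rhs at j=3)
  i=4: ✓ (rhs at j=5; lhs holds on [4,4])

2, 3, 4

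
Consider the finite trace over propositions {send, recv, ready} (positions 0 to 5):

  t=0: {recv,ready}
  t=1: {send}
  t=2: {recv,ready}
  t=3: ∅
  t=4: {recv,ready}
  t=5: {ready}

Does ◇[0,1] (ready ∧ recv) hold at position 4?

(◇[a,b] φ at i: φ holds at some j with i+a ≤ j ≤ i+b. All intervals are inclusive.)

Check (ready ∧ recv) at each j in [4,5]:
  j=4: true
  j=5: false
Found at j=4 → formula holds.

Yes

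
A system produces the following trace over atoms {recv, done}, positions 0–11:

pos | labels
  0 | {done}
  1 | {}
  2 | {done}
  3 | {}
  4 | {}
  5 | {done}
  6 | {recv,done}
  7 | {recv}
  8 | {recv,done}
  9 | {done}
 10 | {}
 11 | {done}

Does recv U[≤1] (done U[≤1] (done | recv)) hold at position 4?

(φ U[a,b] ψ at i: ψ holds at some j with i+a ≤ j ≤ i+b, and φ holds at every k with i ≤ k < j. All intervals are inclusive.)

False

Need some j in [4,5] with (done U[≤1] (done | recv)), and recv at every k in [4,j-1].
  j=4: (done U[≤1] (done | recv)) — fails.
  j=5: (done U[≤1] (done | recv)) holds, but recv fails at k=4 → not this j.
No j in the window works → until fails.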